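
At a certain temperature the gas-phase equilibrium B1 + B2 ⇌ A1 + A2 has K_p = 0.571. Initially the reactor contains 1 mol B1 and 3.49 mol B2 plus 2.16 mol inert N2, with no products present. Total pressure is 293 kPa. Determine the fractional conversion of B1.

Basis: 1 mol B1 initially; let X = conversion of B1. Extent ξ = X.
Species balance: n_B1 = 1 − X; n_B2 = 3.49 − X; n_A1 = X; n_A2 = X; n_I = 2.16 (inert).
Total moles n_T = 6.65 (Δν = 0, constant).
y_i = n_i/n_T, p_i = y_i·P. K_p = p_A1 p_A2 / (p_B1 p_B2).
This yields a degree-2 equation in X; solving on (0,1), X = 0.696.

X = 0.696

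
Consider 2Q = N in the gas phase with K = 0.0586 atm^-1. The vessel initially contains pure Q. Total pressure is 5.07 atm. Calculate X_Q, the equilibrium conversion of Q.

Take 1 mol Q as basis and let X be its fractional conversion, so ξ = 0.5X.
Species balance: n_Q = 1 − X; n_N = 0.5X.
n_T = Σnᵢ = 1 − 0.5X.
y_i = n_i/n_T, p_i = y_i·P. K = p_N / (p_Q^2).
Substituting and setting equal to 0.0586 atm^-1 gives a polynomial in X; the root in (0,1) is X = 0.324.

X = 0.324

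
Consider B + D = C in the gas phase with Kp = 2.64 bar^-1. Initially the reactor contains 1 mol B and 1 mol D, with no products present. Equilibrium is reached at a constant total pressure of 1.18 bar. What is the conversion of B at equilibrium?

Let X = conversion of B (basis 1 mol B); extent of reaction ξ = X.
Moles: n_B = 1 − X; n_D = 1 − X; n_C = X.
Summing: n_T = 2 − X.
With p_i = (n_i/n_T)P, Kp = p_C / (p_B p_D).
This yields a degree-2 equation in X; solving on (0,1), X = 0.507.

X = 0.507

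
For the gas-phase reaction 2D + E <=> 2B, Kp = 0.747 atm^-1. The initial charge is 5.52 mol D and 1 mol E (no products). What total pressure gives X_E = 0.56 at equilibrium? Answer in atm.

Basis: 1 mol E initially; let X = conversion of E. Extent ξ = X.
Species balance: n_D = 5.52 − 2X; n_E = 1 − X; n_B = 2X.
Total moles n_T = 6.52 − X.
Kp = p_B^2 / (p_D^2 p_E) with p_i = (n_i/n_T)·P.
At X = 0.56: the mole-fraction product g(X) = Π y_i^ν_i = 0.8777. Since Kp = g(X)·P^{-1}, P = (g/Kp)^(1/1) = (0.8777/0.747)^(1/1) = 1.17 atm.

P = 1.17 atm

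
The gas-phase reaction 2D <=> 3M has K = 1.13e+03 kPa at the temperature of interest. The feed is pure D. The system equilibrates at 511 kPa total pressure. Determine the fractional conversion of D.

Take 1 mol D as basis and let X be its fractional conversion, so ξ = 0.5X.
Mole table: n_D = 1 − X; n_M = 1.5X.
n_T = Σnᵢ = 1 + 0.5X.
With p_i = (n_i/n_T)P, K = p_M^3 / (p_D^2).
This yields a degree-3 equation in X; solving on (0,1), X = 0.552.

X = 0.552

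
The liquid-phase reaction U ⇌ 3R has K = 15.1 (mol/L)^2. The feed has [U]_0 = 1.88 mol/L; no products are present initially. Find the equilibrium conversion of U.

X = 0.445

Let X = conversion of U; extent ξ = 1.88·X mol/L.
Concentrations: [U] = 1.88 − 1.88X; [R] = 5.64X.
K = [R]^3 / ([U]).
This equals 15.1 at X = 0.445 (the root in 0 < X < 1).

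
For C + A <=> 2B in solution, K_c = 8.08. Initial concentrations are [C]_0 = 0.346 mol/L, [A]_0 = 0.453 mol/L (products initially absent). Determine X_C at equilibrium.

X = 0.663

Let X = conversion of C; extent ξ = 0.346·X mol/L.
Concentrations: [C] = 0.346 − 0.346X; [A] = 0.453 − 0.346X; [B] = 0.692X.
K_c = [B]^2 / ([C] [A]).
Equating to 8.08: the physical root is X = 0.663.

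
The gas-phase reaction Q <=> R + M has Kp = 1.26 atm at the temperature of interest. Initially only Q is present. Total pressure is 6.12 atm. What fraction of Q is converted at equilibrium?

Basis: 1 mol Q initially; let X = conversion of Q. Extent ξ = X.
Species balance: n_Q = 1 − X; n_R = X; n_M = X.
Summing: n_T = 1 + X.
With p_i = (n_i/n_T)P, Kp = p_R p_M / (p_Q).
Setting this equal to 1.26 atm and taking the physical root (0 < X < 1) gives X = 0.413.

X = 0.413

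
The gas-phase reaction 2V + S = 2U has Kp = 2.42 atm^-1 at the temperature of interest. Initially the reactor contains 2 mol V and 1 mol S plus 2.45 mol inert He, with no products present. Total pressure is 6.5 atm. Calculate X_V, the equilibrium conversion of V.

X = 0.547

Basis: 2 mol V initially; let X = conversion of V. Extent ξ = X.
Species balance: n_V = 2 − 2X; n_S = 1 − X; n_U = 2X; n_I = 2.45 (inert).
Total moles n_T = 5.45 − X.
With p_i = (n_i/n_T)P, Kp = p_U^2 / (p_V^2 p_S).
This yields a degree-3 equation in X; solving on (0,1), X = 0.547.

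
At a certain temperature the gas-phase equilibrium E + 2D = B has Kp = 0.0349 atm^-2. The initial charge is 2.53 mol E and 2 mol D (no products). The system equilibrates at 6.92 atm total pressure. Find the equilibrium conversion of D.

Basis: 2 mol D initially; let X = conversion of D. Extent ξ = X.
Moles: n_E = 2.53 − X; n_D = 2 − 2X; n_B = X.
Summing: n_T = 4.53 − 2X.
With p_i = (n_i/n_T)P, Kp = p_B / (p_E p_D^2).
Setting this equal to 0.0349 atm^-2 and taking the physical root (0 < X < 1) gives X = 0.384.

X = 0.384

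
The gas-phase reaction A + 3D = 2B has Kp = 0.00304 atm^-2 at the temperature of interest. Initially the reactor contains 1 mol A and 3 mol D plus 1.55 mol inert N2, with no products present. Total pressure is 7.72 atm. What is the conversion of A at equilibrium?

Let X = conversion of A (basis 1 mol A); extent of reaction ξ = X.
Mole table: n_A = 1 − X; n_D = 3 − 3X; n_B = 2X; n_I = 1.55 (inert).
Total moles n_T = 5.55 − 2X.
With p_i = (n_i/n_T)P, Kp = p_B^2 / (p_A p_D^3).
Setting this equal to 0.00304 atm^-2 and taking the physical root (0 < X < 1) gives X = 0.152.

X = 0.152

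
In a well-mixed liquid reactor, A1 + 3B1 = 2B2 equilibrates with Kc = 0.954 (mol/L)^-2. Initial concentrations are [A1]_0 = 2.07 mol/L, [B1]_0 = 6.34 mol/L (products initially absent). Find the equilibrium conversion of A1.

X = 0.661

Let X = conversion of A1; extent ξ = 2.07·X mol/L.
Concentrations: [A1] = 2.07 − 2.07X; [B1] = 6.34 − 6.21X; [B2] = 4.14X.
Kc = [B2]^2 / ([A1] [B1]^3).
Equating to 0.954 (mol/L)^-2: the physical root is X = 0.661.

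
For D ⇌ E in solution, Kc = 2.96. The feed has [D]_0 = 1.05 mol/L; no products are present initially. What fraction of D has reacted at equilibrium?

Let X = conversion of D; extent ξ = 1.05·X mol/L.
Concentrations: [D] = 1.05 − 1.05X; [E] = 1.05X.
Kc = [E] / ([D]).
Setting equal to 2.96 and solving for X on (0,1) gives X = 0.747.

X = 0.747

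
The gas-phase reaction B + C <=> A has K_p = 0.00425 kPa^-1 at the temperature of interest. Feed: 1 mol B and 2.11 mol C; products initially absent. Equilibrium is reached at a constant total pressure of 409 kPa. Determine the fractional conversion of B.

Basis: 1 mol B initially; let X = conversion of B. Extent ξ = X.
Mole table: n_B = 1 − X; n_C = 2.11 − X; n_A = X.
Total moles n_T = 3.11 − X.
Mole fractions y_i = n_i/n_T; K_p = p_A / (p_B p_C) with p_i = y_i·P.
Equating to 0.00425 kPa^-1 and solving on 0 < X < 1: X = 0.516.

X = 0.516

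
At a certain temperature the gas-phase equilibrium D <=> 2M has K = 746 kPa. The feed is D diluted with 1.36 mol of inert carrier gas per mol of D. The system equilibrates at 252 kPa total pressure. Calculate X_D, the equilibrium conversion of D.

X = 0.754

Let X = conversion of D (basis 1 mol D); extent of reaction ξ = X.
Moles: n_D = 1 − X; n_M = 2X; n_I = 1.36 (inert).
n_T = Σnᵢ = 2.36 + X.
Mole fractions y_i = n_i/n_T; K = p_M^2 / (p_D) with p_i = y_i·P.
Equating to 746 kPa and solving on 0 < X < 1: X = 0.754.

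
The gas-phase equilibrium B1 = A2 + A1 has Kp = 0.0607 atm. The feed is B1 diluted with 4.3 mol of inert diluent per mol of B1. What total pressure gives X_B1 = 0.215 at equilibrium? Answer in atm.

P = 5.68 atm

Take 1 mol B1 as basis and let X be its fractional conversion, so ξ = X.
Species balance: n_B1 = 1 − X; n_A2 = X; n_A1 = X; n_I = 4.3 (inert).
Summing: n_T = 5.3 + X.
Kp = p_A2 p_A1 / (p_B1) with p_i = (n_i/n_T)·P.
At X = 0.215: the mole-fraction product g(X) = Π y_i^ν_i = 0.01068. Since Kp = g(X)·P^{1}, P = (Kp/g)^(1/1) = (0.0607/0.01068)^(1/1) = 5.68 atm.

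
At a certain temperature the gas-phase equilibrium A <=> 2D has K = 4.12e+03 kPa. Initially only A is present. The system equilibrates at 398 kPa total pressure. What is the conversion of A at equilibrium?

X = 0.849

Basis: 1 mol A initially; let X = conversion of A. Extent ξ = X.
At extent ξ: n_A = 1 − X; n_D = 2X.
Total moles n_T = 1 + X.
With p_i = (n_i/n_T)P, K = p_D^2 / (p_A).
This yields a degree-2 equation in X; solving on (0,1), X = 0.849.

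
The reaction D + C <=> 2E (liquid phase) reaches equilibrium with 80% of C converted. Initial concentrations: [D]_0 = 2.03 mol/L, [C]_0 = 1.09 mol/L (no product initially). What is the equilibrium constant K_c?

K_c = 12

Let X = conversion of C.
Concentrations: [D] = 2.03 − 1.09X; [C] = 1.09 − 1.09X; [E] = 2.18X.
At X = 0.8: [D] = 1.16, [C] = 0.218, [E] = 1.74.
K_c = [E]^2 / ([D] [C]) = 12.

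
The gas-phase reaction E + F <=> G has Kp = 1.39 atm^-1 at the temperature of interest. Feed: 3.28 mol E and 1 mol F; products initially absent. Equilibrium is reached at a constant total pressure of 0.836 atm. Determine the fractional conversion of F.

Take 1 mol F as basis and let X be its fractional conversion, so ξ = X.
Species balance: n_E = 3.28 − X; n_F = 1 − X; n_G = X.
Summing: n_T = 4.28 − X.
y_i = n_i/n_T, p_i = y_i·P. Kp = p_G / (p_E p_F).
This yields a degree-2 equation in X; solving on (0,1), X = 0.462.

X = 0.462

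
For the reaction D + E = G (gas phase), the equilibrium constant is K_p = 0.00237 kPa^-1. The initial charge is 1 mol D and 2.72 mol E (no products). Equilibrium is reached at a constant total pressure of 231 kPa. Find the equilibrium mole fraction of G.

y_G = 0.081

Basis: 1 mol D initially; let X = conversion of D. Extent ξ = X.
Mole table: n_D = 1 − X; n_E = 2.72 − X; n_G = X.
n_T = Σnᵢ = 3.72 − X.
y_i = n_i/n_T, p_i = y_i·P. K_p = p_G / (p_D p_E).
Substituting and setting equal to 0.00237 kPa^-1 gives a polynomial in X; the root in (0,1) is X = 0.280.
Then n_G = 0.28, n_T = 3.44, so y_G = 0.081.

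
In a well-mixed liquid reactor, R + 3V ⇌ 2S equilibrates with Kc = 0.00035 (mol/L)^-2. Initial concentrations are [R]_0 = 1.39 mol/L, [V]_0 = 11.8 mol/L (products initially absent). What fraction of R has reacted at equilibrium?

X = 0.244

Let X = conversion of R; extent ξ = 1.39·X mol/L.
Concentrations: [R] = 1.39 − 1.39X; [V] = 11.8 − 4.17X; [S] = 2.78X.
Kc = [S]^2 / ([R] [V]^3).
Solving Kc = 0.00035 for X ∈ (0,1): X = 0.244.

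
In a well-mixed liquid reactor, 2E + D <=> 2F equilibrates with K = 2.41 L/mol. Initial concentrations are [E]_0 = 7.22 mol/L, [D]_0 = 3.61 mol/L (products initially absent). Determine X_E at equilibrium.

X = 0.639

Let X = conversion of E; extent ξ = 7.22X/2 mol/L.
Concentrations: [E] = 7.22 − 7.22X; [D] = 3.61 − 3.61X; [F] = 7.22X.
K = [F]^2 / ([E]^2 [D]).
Setting equal to 2.41 and solving for X on (0,1) gives X = 0.639.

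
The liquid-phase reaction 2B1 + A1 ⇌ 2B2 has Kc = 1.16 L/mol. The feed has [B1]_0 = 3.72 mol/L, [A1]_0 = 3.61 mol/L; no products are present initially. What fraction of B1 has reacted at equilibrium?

Let X = conversion of B1; extent ξ = 3.72X/2 mol/L.
Concentrations: [B1] = 3.72 − 3.72X; [A1] = 3.61 − 1.86X; [B2] = 3.72X.
Kc = [B2]^2 / ([B1]^2 [A1]).
This equals 1.16 at X = 0.627 (the root in 0 < X < 1).

X = 0.627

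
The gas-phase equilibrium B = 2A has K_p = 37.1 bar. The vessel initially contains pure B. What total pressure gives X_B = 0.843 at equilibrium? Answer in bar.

P = 3.78 bar

Take 1 mol B as basis and let X be its fractional conversion, so ξ = X.
Mole table: n_B = 1 − X; n_A = 2X.
Summing: n_T = 1 + X.
K_p = p_A^2 / (p_B) with p_i = (n_i/n_T)·P.
At X = 0.843: the mole-fraction product g(X) = Π y_i^ν_i = 9.824. Since K_p = g(X)·P^{1}, P = (K_p/g)^(1/1) = (37.1/9.824)^(1/1) = 3.78 bar.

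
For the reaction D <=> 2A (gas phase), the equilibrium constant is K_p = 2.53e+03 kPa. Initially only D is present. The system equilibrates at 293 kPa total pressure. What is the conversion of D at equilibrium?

Basis: 1 mol D initially; let X = conversion of D. Extent ξ = X.
Moles: n_D = 1 − X; n_A = 2X.
Summing: n_T = 1 + X.
y_i = n_i/n_T, p_i = y_i·P. K_p = p_A^2 / (p_D).
Substituting and setting equal to 2.53e+03 kPa gives a polynomial in X; the root in (0,1) is X = 0.827.

X = 0.827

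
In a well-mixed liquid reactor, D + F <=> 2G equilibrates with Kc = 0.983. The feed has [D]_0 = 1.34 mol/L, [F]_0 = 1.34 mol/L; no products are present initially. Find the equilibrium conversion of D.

X = 0.331

Let X = conversion of D; extent ξ = 1.34·X mol/L.
Concentrations: [D] = 1.34 − 1.34X; [F] = 1.34 − 1.34X; [G] = 2.68X.
Kc = [G]^2 / ([D] [F]).
Equating to 0.983: the physical root is X = 0.331.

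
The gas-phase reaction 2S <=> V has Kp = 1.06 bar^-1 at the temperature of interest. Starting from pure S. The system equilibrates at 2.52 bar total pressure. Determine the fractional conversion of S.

X = 0.707

Take 1 mol S as basis and let X be its fractional conversion, so ξ = 0.5X.
At extent ξ: n_S = 1 − X; n_V = 0.5X.
Summing: n_T = 1 − 0.5X.
With p_i = (n_i/n_T)P, Kp = p_V / (p_S^2).
This yields a degree-2 equation in X; solving on (0,1), X = 0.707.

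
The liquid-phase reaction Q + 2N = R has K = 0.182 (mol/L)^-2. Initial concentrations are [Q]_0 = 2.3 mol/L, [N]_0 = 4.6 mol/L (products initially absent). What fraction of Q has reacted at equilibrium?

Let X = conversion of Q; extent ξ = 2.3·X mol/L.
Concentrations: [Q] = 2.3 − 2.3X; [N] = 4.6 − 4.6X; [R] = 2.3X.
K = [R] / ([Q] [N]^2).
This equals 0.182 at X = 0.495 (the root in 0 < X < 1).

X = 0.495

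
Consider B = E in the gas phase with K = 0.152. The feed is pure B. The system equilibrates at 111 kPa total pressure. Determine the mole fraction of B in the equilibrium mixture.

Take 1 mol B as basis and let X be its fractional conversion, so ξ = X.
Species balance: n_B = 1 − X; n_E = X.
n_T stays at 1 (no change in mole number).
With p_i = (n_i/n_T)P, K = p_E / (p_B).
Equating to 0.152 and solving on 0 < X < 1: X = 0.132.
Then n_B = 0.868, n_T = 1, so y_B = 0.868.

y_B = 0.868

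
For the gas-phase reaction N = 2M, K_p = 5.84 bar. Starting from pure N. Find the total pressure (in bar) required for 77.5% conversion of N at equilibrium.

Let X = conversion of N (basis 1 mol N); extent of reaction ξ = X.
At extent ξ: n_N = 1 − X; n_M = 2X.
Summing: n_T = 1 + X.
K_p = p_M^2 / (p_N) with p_i = (n_i/n_T)·P.
At X = 0.775: the mole-fraction product g(X) = Π y_i^ν_i = 6.016. Since K_p = g(X)·P^{1}, P = (K_p/g)^(1/1) = (5.84/6.016)^(1/1) = 0.971 bar.

P = 0.971 bar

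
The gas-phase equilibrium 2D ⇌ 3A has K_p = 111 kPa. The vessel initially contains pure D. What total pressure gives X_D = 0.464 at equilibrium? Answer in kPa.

Basis: 1 mol D initially; let X = conversion of D. Extent ξ = 0.5X.
Mole table: n_D = 1 − X; n_A = 1.5X.
n_T = Σnᵢ = 1 + 0.5X.
K_p = p_A^3 / (p_D^2) with p_i = (n_i/n_T)·P.
At X = 0.464: the mole-fraction product g(X) = Π y_i^ν_i = 0.9525. Since K_p = g(X)·P^{1}, P = (K_p/g)^(1/1) = (111/0.9525)^(1/1) = 117 kPa.

P = 117 kPa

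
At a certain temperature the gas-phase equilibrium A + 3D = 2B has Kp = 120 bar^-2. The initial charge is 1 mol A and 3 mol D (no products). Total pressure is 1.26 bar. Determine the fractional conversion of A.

Basis: 1 mol A initially; let X = conversion of A. Extent ξ = X.
Species balance: n_A = 1 − X; n_D = 3 − 3X; n_B = 2X.
Total moles n_T = 4 − 2X.
y_i = n_i/n_T, p_i = y_i·P. Kp = p_B^2 / (p_A p_D^3).
This yields a degree-4 equation in X; solving on (0,1), X = 0.770.

X = 0.770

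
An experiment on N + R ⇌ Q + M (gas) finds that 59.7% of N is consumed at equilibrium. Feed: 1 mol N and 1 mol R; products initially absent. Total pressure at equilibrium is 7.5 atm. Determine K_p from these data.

K_p = 2.19

Take 1 mol N as basis and let X be its fractional conversion, so ξ = X.
Mole table: n_N = 1 − X; n_R = 1 − X; n_Q = X; n_M = X.
n_T stays at 2 (no change in mole number).
At X = 0.597: n_N = 0.403, n_R = 0.403, n_Q = 0.597, n_M = 0.597, n_T = 2.
p_i = (n_i/n_T)·P. K_p = p_Q p_M / (p_N p_R) = 2.19.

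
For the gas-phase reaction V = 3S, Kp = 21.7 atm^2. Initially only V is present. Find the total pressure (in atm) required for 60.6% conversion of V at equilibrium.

Take 1 mol V as basis and let X be its fractional conversion, so ξ = X.
Moles: n_V = 1 − X; n_S = 3X.
n_T = Σnᵢ = 1 + 2X.
Kp = p_S^3 / (p_V) with p_i = (n_i/n_T)·P.
At X = 0.606: the mole-fraction product g(X) = Π y_i^ν_i = 3.117. Since Kp = g(X)·P^{2}, P = (Kp/g)^(1/2) = (21.7/3.117)^(1/2) = 2.64 atm.

P = 2.64 atm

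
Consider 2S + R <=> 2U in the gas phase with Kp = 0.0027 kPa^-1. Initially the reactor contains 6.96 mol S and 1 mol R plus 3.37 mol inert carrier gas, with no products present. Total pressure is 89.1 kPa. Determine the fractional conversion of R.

Take 1 mol R as basis and let X be its fractional conversion, so ξ = X.
At extent ξ: n_S = 6.96 − 2X; n_R = 1 − X; n_U = 2X; n_I = 3.37 (inert).
Total moles n_T = 11.3 − X.
With p_i = (n_i/n_T)P, Kp = p_U^2 / (p_S^2 p_R).
Equating to 0.0027 kPa^-1 and solving on 0 < X < 1: X = 0.367.

X = 0.367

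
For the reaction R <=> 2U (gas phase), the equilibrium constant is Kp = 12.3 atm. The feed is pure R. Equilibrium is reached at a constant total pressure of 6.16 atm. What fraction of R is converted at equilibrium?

X = 0.577

Take 1 mol R as basis and let X be its fractional conversion, so ξ = X.
At extent ξ: n_R = 1 − X; n_U = 2X.
Total moles n_T = 1 + X.
Mole fractions y_i = n_i/n_T; Kp = p_U^2 / (p_R) with p_i = y_i·P.
Substituting and setting equal to 12.3 atm gives a polynomial in X; the root in (0,1) is X = 0.577.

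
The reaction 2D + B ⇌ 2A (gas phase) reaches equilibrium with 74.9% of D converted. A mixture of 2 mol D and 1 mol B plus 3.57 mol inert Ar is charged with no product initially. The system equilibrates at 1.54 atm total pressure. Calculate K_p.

Take 2 mol D as basis and let X be its fractional conversion, so ξ = X.
Species balance: n_D = 2 − 2X; n_B = 1 − X; n_A = 2X; n_I = 3.57 (inert).
Summing: n_T = 6.57 − X.
At X = 0.749: n_D = 0.502, n_B = 0.251, n_A = 1.5, n_T = 5.82.
p_i = (n_i/n_T)·P. K_p = p_A^2 / (p_D^2 p_B) = 134 atm^-1.

K_p = 134 atm^-1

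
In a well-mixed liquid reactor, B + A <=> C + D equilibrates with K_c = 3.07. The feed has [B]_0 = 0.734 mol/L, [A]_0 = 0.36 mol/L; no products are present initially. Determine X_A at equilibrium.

Let X = conversion of A; extent ξ = 0.36·X mol/L.
Concentrations: [B] = 0.734 − 0.36X; [A] = 0.36 − 0.36X; [C] = 0.36X; [D] = 0.36X.
K_c = [C] [D] / ([B] [A]).
Setting equal to 3.07 and solving for X on (0,1) gives X = 0.820.

X = 0.820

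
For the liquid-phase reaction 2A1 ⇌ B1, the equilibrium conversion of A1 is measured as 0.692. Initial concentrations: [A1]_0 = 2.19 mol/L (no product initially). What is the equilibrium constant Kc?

Kc = 1.67 L/mol

Let X = conversion of A1.
Concentrations: [A1] = 2.19 − 2.19X; [B1] = 1.09X.
At X = 0.692: [A1] = 0.675, [B1] = 0.758.
Kc = [B1] / ([A1]^2) = 1.67 L/mol.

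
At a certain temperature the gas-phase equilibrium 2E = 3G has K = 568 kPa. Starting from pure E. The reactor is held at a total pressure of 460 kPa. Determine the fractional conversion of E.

X = 0.491

Let X = conversion of E (basis 1 mol E); extent of reaction ξ = 0.5X.
Mole table: n_E = 1 − X; n_G = 1.5X.
Total moles n_T = 1 + 0.5X.
Mole fractions y_i = n_i/n_T; K = p_G^3 / (p_E^2) with p_i = y_i·P.
Substituting and setting equal to 568 kPa gives a polynomial in X; the root in (0,1) is X = 0.491.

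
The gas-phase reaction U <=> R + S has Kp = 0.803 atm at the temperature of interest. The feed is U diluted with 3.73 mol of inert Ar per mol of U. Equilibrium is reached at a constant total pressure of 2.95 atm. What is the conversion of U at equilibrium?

Let X = conversion of U (basis 1 mol U); extent of reaction ξ = X.
Mole table: n_U = 1 − X; n_R = X; n_S = X; n_I = 3.73 (inert).
Total moles n_T = 4.73 + X.
Mole fractions y_i = n_i/n_T; Kp = p_R p_S / (p_U) with p_i = y_i·P.
Substituting and setting equal to 0.803 atm gives a polynomial in X; the root in (0,1) is X = 0.683.

X = 0.683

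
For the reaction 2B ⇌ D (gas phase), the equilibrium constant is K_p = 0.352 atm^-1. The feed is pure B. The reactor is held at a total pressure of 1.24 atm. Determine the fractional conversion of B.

Basis: 1 mol B initially; let X = conversion of B. Extent ξ = 0.5X.
Mole table: n_B = 1 − X; n_D = 0.5X.
n_T = Σnᵢ = 1 − 0.5X.
Mole fractions y_i = n_i/n_T; K_p = p_D / (p_B^2) with p_i = y_i·P.
Equating to 0.352 atm^-1 and solving on 0 < X < 1: X = 0.397.

X = 0.397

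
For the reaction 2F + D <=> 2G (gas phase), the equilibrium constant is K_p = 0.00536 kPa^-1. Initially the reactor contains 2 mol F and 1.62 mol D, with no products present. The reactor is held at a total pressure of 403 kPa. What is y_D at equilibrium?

Let X = conversion of F (basis 2 mol F); extent of reaction ξ = X.
Moles: n_F = 2 − 2X; n_D = 1.62 − X; n_G = 2X.
Total moles n_T = 3.62 − X.
Mole fractions y_i = n_i/n_T; K_p = p_G^2 / (p_F^2 p_D) with p_i = y_i·P.
Setting this equal to 0.00536 kPa^-1 and taking the physical root (0 < X < 1) gives X = 0.470.
Then n_D = 1.15, n_T = 3.15, so y_D = 0.365.

y_D = 0.365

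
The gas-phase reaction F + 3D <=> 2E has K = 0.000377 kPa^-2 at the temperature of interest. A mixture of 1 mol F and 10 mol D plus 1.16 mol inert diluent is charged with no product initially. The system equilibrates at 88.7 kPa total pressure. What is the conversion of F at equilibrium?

Let X = conversion of F (basis 1 mol F); extent of reaction ξ = X.
Mole table: n_F = 1 − X; n_D = 10 − 3X; n_E = 2X; n_I = 1.16 (inert).
Total moles n_T = 12.2 − 2X.
With p_i = (n_i/n_T)P, K = p_E^2 / (p_F p_D^3).
Substituting and setting equal to 0.000377 kPa^-2 gives a polynomial in X; the root in (0,1) is X = 0.789.

X = 0.789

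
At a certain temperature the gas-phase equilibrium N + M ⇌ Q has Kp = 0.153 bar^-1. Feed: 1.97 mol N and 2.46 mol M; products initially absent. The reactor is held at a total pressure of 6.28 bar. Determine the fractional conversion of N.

Take 1.97 mol N as basis and let X be its fractional conversion, so ξ = 1.97X.
At extent ξ: n_N = 1.97 − 1.97X; n_M = 2.46 − 1.97X; n_Q = 1.97X.
n_T = Σnᵢ = 4.43 − 1.97X.
With p_i = (n_i/n_T)P, Kp = p_Q / (p_N p_M).
This yields a degree-2 equation in X; solving on (0,1), X = 0.317.

X = 0.317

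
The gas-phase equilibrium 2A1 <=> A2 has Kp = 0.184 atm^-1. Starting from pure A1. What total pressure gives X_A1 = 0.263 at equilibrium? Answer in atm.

Take 1 mol A1 as basis and let X be its fractional conversion, so ξ = 0.5X.
At extent ξ: n_A1 = 1 − X; n_A2 = 0.5X.
Summing: n_T = 1 − 0.5X.
Kp = p_A2 / (p_A1^2) with p_i = (n_i/n_T)·P.
At X = 0.263: the mole-fraction product g(X) = Π y_i^ν_i = 0.2103. Since Kp = g(X)·P^{-1}, P = (g/Kp)^(1/1) = (0.2103/0.184)^(1/1) = 1.14 atm.

P = 1.14 atm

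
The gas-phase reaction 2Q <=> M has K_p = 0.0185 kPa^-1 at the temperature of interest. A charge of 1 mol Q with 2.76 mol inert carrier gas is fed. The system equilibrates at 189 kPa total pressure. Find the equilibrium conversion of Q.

X = 0.499

Let X = conversion of Q (basis 1 mol Q); extent of reaction ξ = 0.5X.
At extent ξ: n_Q = 1 − X; n_M = 0.5X; n_I = 2.76 (inert).
Total moles n_T = 3.76 − 0.5X.
Mole fractions y_i = n_i/n_T; K_p = p_M / (p_Q^2) with p_i = y_i·P.
Substituting and setting equal to 0.0185 kPa^-1 gives a polynomial in X; the root in (0,1) is X = 0.499.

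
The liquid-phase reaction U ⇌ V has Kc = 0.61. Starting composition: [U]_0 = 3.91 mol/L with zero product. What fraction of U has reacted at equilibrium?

X = 0.379

Let X = conversion of U; extent ξ = 3.91·X mol/L.
Concentrations: [U] = 3.91 − 3.91X; [V] = 3.91X.
Kc = [V] / ([U]).
Setting equal to 0.61 and solving for X on (0,1) gives X = 0.379.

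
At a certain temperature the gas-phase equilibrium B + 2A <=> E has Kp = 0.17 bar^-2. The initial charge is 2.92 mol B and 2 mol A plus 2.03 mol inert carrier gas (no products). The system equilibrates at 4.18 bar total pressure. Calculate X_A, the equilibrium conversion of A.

Take 2 mol A as basis and let X be its fractional conversion, so ξ = X.
Species balance: n_B = 2.92 − X; n_A = 2 − 2X; n_E = X; n_I = 2.03 (inert).
Total moles n_T = 6.95 − 2X.
y_i = n_i/n_T, p_i = y_i·P. Kp = p_E / (p_B p_A^2).
Substituting and setting equal to 0.17 bar^-2 gives a polynomial in X; the root in (0,1) is X = 0.340.

X = 0.340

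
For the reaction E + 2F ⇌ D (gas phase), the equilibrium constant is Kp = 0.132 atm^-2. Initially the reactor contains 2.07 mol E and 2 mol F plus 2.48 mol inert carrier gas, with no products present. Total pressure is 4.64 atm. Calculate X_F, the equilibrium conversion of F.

Basis: 2 mol F initially; let X = conversion of F. Extent ξ = X.
Moles: n_E = 2.07 − X; n_F = 2 − 2X; n_D = X; n_I = 2.48 (inert).
Total moles n_T = 6.55 − 2X.
Mole fractions y_i = n_i/n_T; Kp = p_D / (p_E p_F^2) with p_i = y_i·P.
Substituting and setting equal to 0.132 atm^-2 gives a polynomial in X; the root in (0,1) is X = 0.288.

X = 0.288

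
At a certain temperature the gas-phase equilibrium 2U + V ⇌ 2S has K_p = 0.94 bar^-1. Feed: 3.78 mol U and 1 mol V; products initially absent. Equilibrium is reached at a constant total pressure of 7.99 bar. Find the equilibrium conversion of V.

Basis: 1 mol V initially; let X = conversion of V. Extent ξ = X.
At extent ξ: n_U = 3.78 − 2X; n_V = 1 − X; n_S = 2X.
n_T = Σnᵢ = 4.78 − X.
Mole fractions y_i = n_i/n_T; K_p = p_S^2 / (p_U^2 p_V) with p_i = y_i·P.
Setting this equal to 0.94 bar^-1 and taking the physical root (0 < X < 1) gives X = 0.759.

X = 0.759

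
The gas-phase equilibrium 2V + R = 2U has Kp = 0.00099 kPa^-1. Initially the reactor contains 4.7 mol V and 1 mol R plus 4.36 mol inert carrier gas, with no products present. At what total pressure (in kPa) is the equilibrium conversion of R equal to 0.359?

P = 497 kPa

Take 1 mol R as basis and let X be its fractional conversion, so ξ = X.
Mole table: n_V = 4.7 − 2X; n_R = 1 − X; n_U = 2X; n_I = 4.36 (inert).
Total moles n_T = 10.1 − X.
Kp = p_U^2 / (p_V^2 p_R) with p_i = (n_i/n_T)·P.
At X = 0.359: the mole-fraction product g(X) = Π y_i^ν_i = 0.492. Since Kp = g(X)·P^{-1}, P = (g/Kp)^(1/1) = (0.492/0.00099)^(1/1) = 497 kPa.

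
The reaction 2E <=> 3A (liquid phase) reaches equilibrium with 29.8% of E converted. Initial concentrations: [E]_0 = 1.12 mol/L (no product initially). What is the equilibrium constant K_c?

Let X = conversion of E.
Concentrations: [E] = 1.12 − 1.12X; [A] = 1.68X.
At X = 0.298: [E] = 0.786, [A] = 0.501.
K_c = [A]^3 / ([E]^2) = 0.203 mol/L.

K_c = 0.203 mol/L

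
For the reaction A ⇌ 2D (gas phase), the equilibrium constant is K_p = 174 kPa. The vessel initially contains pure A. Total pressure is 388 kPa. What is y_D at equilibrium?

y_D = 0.482

Take 1 mol A as basis and let X be its fractional conversion, so ξ = X.
At extent ξ: n_A = 1 − X; n_D = 2X.
Summing: n_T = 1 + X.
Mole fractions y_i = n_i/n_T; K_p = p_D^2 / (p_A) with p_i = y_i·P.
Setting this equal to 174 kPa and taking the physical root (0 < X < 1) gives X = 0.318.
Then n_D = 0.635, n_T = 1.32, so y_D = 0.482.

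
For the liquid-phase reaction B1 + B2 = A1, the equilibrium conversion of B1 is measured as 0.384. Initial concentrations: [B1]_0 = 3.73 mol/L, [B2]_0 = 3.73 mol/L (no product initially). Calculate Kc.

Let X = conversion of B1.
Concentrations: [B1] = 3.73 − 3.73X; [B2] = 3.73 − 3.73X; [A1] = 3.73X.
At X = 0.384: [B1] = 2.3, [B2] = 2.3, [A1] = 1.43.
Kc = [A1] / ([B1] [B2]) = 0.271 L/mol.

Kc = 0.271 L/mol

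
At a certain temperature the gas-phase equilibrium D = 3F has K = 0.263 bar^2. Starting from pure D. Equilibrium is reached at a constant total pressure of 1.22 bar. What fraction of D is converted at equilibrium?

Let X = conversion of D (basis 1 mol D); extent of reaction ξ = X.
Moles: n_D = 1 − X; n_F = 3X.
n_T = Σnᵢ = 1 + 2X.
y_i = n_i/n_T, p_i = y_i·P. K = p_F^3 / (p_D).
Substituting and setting equal to 0.263 bar^2 gives a polynomial in X; the root in (0,1) is X = 0.220.

X = 0.220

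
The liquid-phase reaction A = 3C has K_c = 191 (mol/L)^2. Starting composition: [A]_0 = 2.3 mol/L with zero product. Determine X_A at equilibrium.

X = 0.720

Let X = conversion of A; extent ξ = 2.3·X mol/L.
Concentrations: [A] = 2.3 − 2.3X; [C] = 6.9X.
K_c = [C]^3 / ([A]).
Setting equal to 191 and solving for X on (0,1) gives X = 0.720.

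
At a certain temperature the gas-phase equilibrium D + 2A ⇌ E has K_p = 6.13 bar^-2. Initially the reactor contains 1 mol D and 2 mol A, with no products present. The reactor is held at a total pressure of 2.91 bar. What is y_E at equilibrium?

y_E = 0.578

Basis: 1 mol D initially; let X = conversion of D. Extent ξ = X.
At extent ξ: n_D = 1 − X; n_A = 2 − 2X; n_E = X.
Total moles n_T = 3 − 2X.
With p_i = (n_i/n_T)P, K_p = p_E / (p_D p_A^2).
Substituting and setting equal to 6.13 bar^-2 gives a polynomial in X; the root in (0,1) is X = 0.804.
Then n_E = 0.804, n_T = 1.39, so y_E = 0.578.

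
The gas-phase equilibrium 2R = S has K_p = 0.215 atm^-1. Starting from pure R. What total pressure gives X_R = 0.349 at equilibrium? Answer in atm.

P = 1.58 atm

Basis: 1 mol R initially; let X = conversion of R. Extent ξ = 0.5X.
Species balance: n_R = 1 − X; n_S = 0.5X.
Summing: n_T = 1 − 0.5X.
K_p = p_S / (p_R^2) with p_i = (n_i/n_T)·P.
At X = 0.349: the mole-fraction product g(X) = Π y_i^ν_i = 0.3399. Since K_p = g(X)·P^{-1}, P = (g/K_p)^(1/1) = (0.3399/0.215)^(1/1) = 1.58 atm.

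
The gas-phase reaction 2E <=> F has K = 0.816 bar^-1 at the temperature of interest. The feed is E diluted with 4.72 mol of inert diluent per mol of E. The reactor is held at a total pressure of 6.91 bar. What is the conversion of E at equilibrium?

Basis: 1 mol E initially; let X = conversion of E. Extent ξ = 0.5X.
At extent ξ: n_E = 1 − X; n_F = 0.5X; n_I = 4.72 (inert).
Total moles n_T = 5.72 − 0.5X.
Mole fractions y_i = n_i/n_T; K = p_F / (p_E^2) with p_i = y_i·P.
Setting this equal to 0.816 bar^-1 and taking the physical root (0 < X < 1) gives X = 0.505.

X = 0.505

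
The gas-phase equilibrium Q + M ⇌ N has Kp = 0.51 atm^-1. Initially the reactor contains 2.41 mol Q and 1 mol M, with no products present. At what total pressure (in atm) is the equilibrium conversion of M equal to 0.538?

Take 1 mol M as basis and let X be its fractional conversion, so ξ = X.
Moles: n_Q = 2.41 − X; n_M = 1 − X; n_N = X.
n_T = Σnᵢ = 3.41 − X.
Kp = p_N / (p_Q p_M) with p_i = (n_i/n_T)·P.
At X = 0.538: the mole-fraction product g(X) = Π y_i^ν_i = 1.787. Since Kp = g(X)·P^{-1}, P = (g/Kp)^(1/1) = (1.787/0.51)^(1/1) = 3.5 atm.

P = 3.5 atm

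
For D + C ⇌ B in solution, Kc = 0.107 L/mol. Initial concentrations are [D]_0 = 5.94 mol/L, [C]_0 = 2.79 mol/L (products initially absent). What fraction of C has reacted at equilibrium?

X = 0.347

Let X = conversion of C; extent ξ = 2.79·X mol/L.
Concentrations: [D] = 5.94 − 2.79X; [C] = 2.79 − 2.79X; [B] = 2.79X.
Kc = [B] / ([D] [C]).
This equals 0.107 at X = 0.347 (the root in 0 < X < 1).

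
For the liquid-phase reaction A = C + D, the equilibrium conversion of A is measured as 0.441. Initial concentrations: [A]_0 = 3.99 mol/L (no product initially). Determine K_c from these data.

K_c = 1.39 mol/L

Let X = conversion of A.
Concentrations: [A] = 3.99 − 3.99X; [C] = 3.99X; [D] = 3.99X.
At X = 0.441: [A] = 2.23, [C] = 1.76, [D] = 1.76.
K_c = [C] [D] / ([A]) = 1.39 mol/L.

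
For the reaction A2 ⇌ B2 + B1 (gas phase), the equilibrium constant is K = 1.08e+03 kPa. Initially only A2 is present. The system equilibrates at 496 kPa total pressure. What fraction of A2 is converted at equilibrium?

X = 0.828

Take 1 mol A2 as basis and let X be its fractional conversion, so ξ = X.
At extent ξ: n_A2 = 1 − X; n_B2 = X; n_B1 = X.
Summing: n_T = 1 + X.
y_i = n_i/n_T, p_i = y_i·P. K = p_B2 p_B1 / (p_A2).
This yields a degree-2 equation in X; solving on (0,1), X = 0.828.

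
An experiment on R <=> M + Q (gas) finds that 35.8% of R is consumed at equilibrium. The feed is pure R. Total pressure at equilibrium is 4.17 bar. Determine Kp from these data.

Kp = 0.613 bar

Basis: 1 mol R initially; let X = conversion of R. Extent ξ = X.
At extent ξ: n_R = 1 − X; n_M = X; n_Q = X.
Summing: n_T = 1 + X.
At X = 0.358: n_R = 0.642, n_M = 0.358, n_Q = 0.358, n_T = 1.36.
p_i = (n_i/n_T)·P. Kp = p_M p_Q / (p_R) = 0.613 bar.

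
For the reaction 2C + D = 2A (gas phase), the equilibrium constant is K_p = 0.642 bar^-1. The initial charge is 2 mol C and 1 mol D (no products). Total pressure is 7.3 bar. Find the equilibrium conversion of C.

Let X = conversion of C (basis 2 mol C); extent of reaction ξ = X.
Moles: n_C = 2 − 2X; n_D = 1 − X; n_A = 2X.
Total moles n_T = 3 − X.
Mole fractions y_i = n_i/n_T; K_p = p_A^2 / (p_C^2 p_D) with p_i = y_i·P.
Setting this equal to 0.642 bar^-1 and taking the physical root (0 < X < 1) gives X = 0.493.

X = 0.493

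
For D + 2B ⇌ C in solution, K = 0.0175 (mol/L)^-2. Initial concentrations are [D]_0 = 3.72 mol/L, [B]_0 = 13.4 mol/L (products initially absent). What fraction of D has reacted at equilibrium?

Let X = conversion of D; extent ξ = 3.72·X mol/L.
Concentrations: [D] = 3.72 − 3.72X; [B] = 13.4 − 7.44X; [C] = 3.72X.
K = [C] / ([D] [B]^2).
Equating to 0.0175 (mol/L)^-2: the physical root is X = 0.588.

X = 0.588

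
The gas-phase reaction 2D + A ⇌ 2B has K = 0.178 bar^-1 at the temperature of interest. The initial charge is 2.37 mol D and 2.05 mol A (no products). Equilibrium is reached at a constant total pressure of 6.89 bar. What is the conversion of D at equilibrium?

Take 2.37 mol D as basis and let X be its fractional conversion, so ξ = 1.19X.
Species balance: n_D = 2.37 − 2.37X; n_A = 2.05 − 1.19X; n_B = 2.37X.
n_T = Σnᵢ = 4.42 − 1.19X.
With p_i = (n_i/n_T)P, K = p_B^2 / (p_D^2 p_A).
Substituting and setting equal to 0.178 bar^-1 gives a polynomial in X; the root in (0,1) is X = 0.411.

X = 0.411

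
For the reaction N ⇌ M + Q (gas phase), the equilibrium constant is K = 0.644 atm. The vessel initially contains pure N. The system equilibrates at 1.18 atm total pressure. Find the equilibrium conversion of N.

Basis: 1 mol N initially; let X = conversion of N. Extent ξ = X.
Moles: n_N = 1 − X; n_M = X; n_Q = X.
n_T = Σnᵢ = 1 + X.
y_i = n_i/n_T, p_i = y_i·P. K = p_M p_Q / (p_N).
Setting this equal to 0.644 atm and taking the physical root (0 < X < 1) gives X = 0.594.

X = 0.594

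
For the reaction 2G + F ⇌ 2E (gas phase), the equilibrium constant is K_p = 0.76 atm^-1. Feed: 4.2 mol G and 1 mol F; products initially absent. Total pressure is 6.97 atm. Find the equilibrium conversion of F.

Basis: 1 mol F initially; let X = conversion of F. Extent ξ = X.
Moles: n_G = 4.2 − 2X; n_F = 1 − X; n_E = 2X.
Total moles n_T = 5.2 − X.
With p_i = (n_i/n_T)P, K_p = p_E^2 / (p_G^2 p_F).
Substituting and setting equal to 0.76 atm^-1 gives a polynomial in X; the root in (0,1) is X = 0.745.

X = 0.745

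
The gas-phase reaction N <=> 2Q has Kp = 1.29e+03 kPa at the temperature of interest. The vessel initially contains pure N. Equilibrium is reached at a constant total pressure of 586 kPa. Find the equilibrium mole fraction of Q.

Take 1 mol N as basis and let X be its fractional conversion, so ξ = X.
Species balance: n_N = 1 − X; n_Q = 2X.
Total moles n_T = 1 + X.
y_i = n_i/n_T, p_i = y_i·P. Kp = p_Q^2 / (p_N).
Equating to 1.29e+03 kPa and solving on 0 < X < 1: X = 0.596.
Then n_Q = 1.19, n_T = 1.6, so y_Q = 0.747.

y_Q = 0.747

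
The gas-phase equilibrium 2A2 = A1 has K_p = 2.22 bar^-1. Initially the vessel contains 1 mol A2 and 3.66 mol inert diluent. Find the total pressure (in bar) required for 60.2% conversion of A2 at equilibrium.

Basis: 1 mol A2 initially; let X = conversion of A2. Extent ξ = 0.5X.
Species balance: n_A2 = 1 − X; n_A1 = 0.5X; n_I = 3.66 (inert).
Summing: n_T = 4.66 − 0.5X.
K_p = p_A1 / (p_A2^2) with p_i = (n_i/n_T)·P.
At X = 0.602: the mole-fraction product g(X) = Π y_i^ν_i = 8.283. Since K_p = g(X)·P^{-1}, P = (g/K_p)^(1/1) = (8.283/2.22)^(1/1) = 3.73 bar.

P = 3.73 bar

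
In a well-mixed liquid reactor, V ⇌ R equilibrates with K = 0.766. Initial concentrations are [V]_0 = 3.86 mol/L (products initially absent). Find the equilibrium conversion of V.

Let X = conversion of V; extent ξ = 3.86·X mol/L.
Concentrations: [V] = 3.86 − 3.86X; [R] = 3.86X.
K = [R] / ([V]).
Equating to 0.766: the physical root is X = 0.434.

X = 0.434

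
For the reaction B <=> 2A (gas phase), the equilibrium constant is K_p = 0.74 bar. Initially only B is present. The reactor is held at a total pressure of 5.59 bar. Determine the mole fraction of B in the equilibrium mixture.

y_B = 0.696

Take 1 mol B as basis and let X be its fractional conversion, so ξ = X.
At extent ξ: n_B = 1 − X; n_A = 2X.
Total moles n_T = 1 + X.
y_i = n_i/n_T, p_i = y_i·P. K_p = p_A^2 / (p_B).
Substituting and setting equal to 0.74 bar gives a polynomial in X; the root in (0,1) is X = 0.179.
Then n_B = 0.821, n_T = 1.18, so y_B = 0.696.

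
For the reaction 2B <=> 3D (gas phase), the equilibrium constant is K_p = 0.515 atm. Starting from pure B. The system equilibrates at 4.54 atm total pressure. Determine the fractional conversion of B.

Basis: 1 mol B initially; let X = conversion of B. Extent ξ = 0.5X.
Mole table: n_B = 1 − X; n_D = 1.5X.
n_T = Σnᵢ = 1 + 0.5X.
Mole fractions y_i = n_i/n_T; K_p = p_D^3 / (p_B^2) with p_i = y_i·P.
This yields a degree-3 equation in X; solving on (0,1), X = 0.272.

X = 0.272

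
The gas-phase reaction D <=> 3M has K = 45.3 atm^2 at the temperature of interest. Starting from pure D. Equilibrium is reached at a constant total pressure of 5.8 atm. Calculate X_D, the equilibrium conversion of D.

X = 0.463

Basis: 1 mol D initially; let X = conversion of D. Extent ξ = X.
Moles: n_D = 1 − X; n_M = 3X.
n_T = Σnᵢ = 1 + 2X.
With p_i = (n_i/n_T)P, K = p_M^3 / (p_D).
Setting this equal to 45.3 atm^2 and taking the physical root (0 < X < 1) gives X = 0.463.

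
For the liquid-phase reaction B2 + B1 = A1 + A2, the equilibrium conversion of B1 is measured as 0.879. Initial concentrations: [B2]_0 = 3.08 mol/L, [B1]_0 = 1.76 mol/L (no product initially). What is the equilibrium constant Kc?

Let X = conversion of B1.
Concentrations: [B2] = 3.08 − 1.76X; [B1] = 1.76 − 1.76X; [A1] = 1.76X; [A2] = 1.76X.
At X = 0.879: [B2] = 1.53, [B1] = 0.213, [A1] = 1.55, [A2] = 1.55.
Kc = [A1] [A2] / ([B2] [B1]) = 7.33.

Kc = 7.33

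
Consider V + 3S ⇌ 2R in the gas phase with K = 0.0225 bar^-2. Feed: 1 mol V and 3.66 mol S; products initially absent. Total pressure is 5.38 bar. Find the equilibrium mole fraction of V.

y_V = 0.165

Take 1 mol V as basis and let X be its fractional conversion, so ξ = X.
Moles: n_V = 1 − X; n_S = 3.66 − 3X; n_R = 2X.
n_T = Σnᵢ = 4.66 − 2X.
y_i = n_i/n_T, p_i = y_i·P. K = p_R^2 / (p_V p_S^3).
Equating to 0.0225 bar^-2 and solving on 0 < X < 1: X = 0.348.
Then n_V = 0.652, n_T = 3.96, so y_V = 0.165.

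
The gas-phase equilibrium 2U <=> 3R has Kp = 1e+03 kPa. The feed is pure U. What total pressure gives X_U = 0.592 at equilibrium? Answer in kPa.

P = 308 kPa

Basis: 1 mol U initially; let X = conversion of U. Extent ξ = 0.5X.
Mole table: n_U = 1 − X; n_R = 1.5X.
n_T = Σnᵢ = 1 + 0.5X.
Kp = p_R^3 / (p_U^2) with p_i = (n_i/n_T)·P.
At X = 0.592: the mole-fraction product g(X) = Π y_i^ν_i = 3.246. Since Kp = g(X)·P^{1}, P = (Kp/g)^(1/1) = (1e+03/3.246)^(1/1) = 308 kPa.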